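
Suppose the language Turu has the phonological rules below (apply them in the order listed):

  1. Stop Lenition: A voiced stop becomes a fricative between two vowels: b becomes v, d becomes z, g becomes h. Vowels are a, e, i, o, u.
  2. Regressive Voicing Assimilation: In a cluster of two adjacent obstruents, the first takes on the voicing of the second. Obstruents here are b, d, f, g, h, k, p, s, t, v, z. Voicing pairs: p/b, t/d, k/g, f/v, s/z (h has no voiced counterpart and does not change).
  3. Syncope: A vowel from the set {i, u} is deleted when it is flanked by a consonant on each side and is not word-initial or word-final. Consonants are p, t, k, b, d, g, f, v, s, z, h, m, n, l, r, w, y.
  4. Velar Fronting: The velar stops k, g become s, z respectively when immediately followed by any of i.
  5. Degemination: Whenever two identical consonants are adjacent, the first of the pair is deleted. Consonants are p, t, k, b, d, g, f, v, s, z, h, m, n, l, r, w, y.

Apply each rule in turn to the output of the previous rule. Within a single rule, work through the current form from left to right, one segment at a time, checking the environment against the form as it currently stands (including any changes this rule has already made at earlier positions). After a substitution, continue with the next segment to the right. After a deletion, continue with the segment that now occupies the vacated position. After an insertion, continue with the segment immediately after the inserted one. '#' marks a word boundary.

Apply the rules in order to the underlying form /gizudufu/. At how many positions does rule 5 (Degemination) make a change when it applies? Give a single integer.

1

1 Stop Lenition: [gizudufu] → [gizuzufu]
2 Regressive Voicing Assimilation: no change — [gizuzufu]
3 Syncope: [gizuzufu] → [gzzfu]
4 Velar Fronting: no change — [gzzfu]
5 Degemination: [gzzfu] → [gzfu]
Rule 5 changed 1 position(s).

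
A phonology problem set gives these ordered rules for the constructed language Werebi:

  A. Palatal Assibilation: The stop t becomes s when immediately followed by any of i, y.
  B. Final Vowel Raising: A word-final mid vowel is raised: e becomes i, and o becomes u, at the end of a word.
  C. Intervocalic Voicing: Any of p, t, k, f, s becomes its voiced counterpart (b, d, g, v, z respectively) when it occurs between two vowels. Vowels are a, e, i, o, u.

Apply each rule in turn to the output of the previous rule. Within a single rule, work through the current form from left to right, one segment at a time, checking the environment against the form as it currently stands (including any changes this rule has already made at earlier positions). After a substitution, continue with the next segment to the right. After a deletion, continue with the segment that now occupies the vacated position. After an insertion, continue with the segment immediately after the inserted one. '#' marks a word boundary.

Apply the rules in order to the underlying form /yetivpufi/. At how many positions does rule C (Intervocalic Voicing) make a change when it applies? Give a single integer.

2

A Palatal Assibilation: [yetivpufi] → [yesivpufi]
B Final Vowel Raising: no change — [yesivpufi]
C Intervocalic Voicing: [yesivpufi] → [yezivpuvi]
Rule C changed 2 position(s).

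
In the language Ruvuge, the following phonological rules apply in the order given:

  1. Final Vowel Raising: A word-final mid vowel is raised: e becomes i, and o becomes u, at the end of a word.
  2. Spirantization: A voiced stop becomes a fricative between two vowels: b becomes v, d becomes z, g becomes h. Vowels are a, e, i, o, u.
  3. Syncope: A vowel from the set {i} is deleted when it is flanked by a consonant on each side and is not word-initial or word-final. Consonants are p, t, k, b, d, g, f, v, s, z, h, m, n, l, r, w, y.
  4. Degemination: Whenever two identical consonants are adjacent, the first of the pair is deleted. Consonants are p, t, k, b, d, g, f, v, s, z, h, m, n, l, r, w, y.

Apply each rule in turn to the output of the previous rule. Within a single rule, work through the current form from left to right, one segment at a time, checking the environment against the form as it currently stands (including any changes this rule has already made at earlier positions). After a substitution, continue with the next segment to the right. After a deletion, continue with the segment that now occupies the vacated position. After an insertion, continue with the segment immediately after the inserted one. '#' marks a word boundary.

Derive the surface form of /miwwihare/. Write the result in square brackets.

[mwhari]

1 Final Vowel Raising: [miwwihare] → [miwwihari]
2 Spirantization: no change — [miwwihari]
3 Syncope: [miwwihari] → [mwwhari]
4 Degemination: [mwwhari] → [mwhari]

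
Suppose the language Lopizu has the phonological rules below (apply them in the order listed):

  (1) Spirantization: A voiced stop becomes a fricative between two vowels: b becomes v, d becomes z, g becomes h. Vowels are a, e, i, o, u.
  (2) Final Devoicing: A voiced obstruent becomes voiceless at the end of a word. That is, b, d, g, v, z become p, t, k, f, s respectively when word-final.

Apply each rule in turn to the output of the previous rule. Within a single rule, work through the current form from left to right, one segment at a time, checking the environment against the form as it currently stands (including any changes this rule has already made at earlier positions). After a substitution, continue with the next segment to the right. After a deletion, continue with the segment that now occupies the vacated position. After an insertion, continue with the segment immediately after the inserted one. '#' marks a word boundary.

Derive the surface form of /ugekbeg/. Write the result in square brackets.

[uhekbek]

(1) Spirantization: [ugekbeg] → [uhekbeg]
(2) Final Devoicing: [uhekbeg] → [uhekbek]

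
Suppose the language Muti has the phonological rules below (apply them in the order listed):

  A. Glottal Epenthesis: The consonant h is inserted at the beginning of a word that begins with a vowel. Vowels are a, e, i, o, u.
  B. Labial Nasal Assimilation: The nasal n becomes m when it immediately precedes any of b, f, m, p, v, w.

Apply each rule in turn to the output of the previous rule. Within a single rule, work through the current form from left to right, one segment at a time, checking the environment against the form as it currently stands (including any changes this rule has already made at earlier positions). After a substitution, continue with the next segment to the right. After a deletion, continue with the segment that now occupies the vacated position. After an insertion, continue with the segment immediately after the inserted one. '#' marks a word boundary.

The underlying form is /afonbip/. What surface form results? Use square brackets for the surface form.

[hafombip]

A Glottal Epenthesis: [afonbip] → [hafonbip]
B Labial Nasal Assimilation: [hafonbip] → [hafombip]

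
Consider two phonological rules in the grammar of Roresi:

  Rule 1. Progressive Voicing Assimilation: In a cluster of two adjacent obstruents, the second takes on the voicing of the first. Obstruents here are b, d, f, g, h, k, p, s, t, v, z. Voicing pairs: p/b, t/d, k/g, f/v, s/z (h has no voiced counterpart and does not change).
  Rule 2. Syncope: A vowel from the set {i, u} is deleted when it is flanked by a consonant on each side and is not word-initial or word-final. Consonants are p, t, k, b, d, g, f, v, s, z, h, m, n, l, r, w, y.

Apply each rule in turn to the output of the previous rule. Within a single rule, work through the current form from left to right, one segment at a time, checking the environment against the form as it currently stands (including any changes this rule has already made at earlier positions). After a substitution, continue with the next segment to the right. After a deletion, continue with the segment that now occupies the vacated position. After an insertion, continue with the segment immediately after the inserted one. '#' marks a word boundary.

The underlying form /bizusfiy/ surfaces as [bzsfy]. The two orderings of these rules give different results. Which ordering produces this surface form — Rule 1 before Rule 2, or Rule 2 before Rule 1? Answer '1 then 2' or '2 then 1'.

Order 1 then 2:
  1 Progressive Voicing Assimilation: no change — [bizusfiy]
  2 Syncope: [bizusfiy] → [bzsfy]
  result: [bzsfy]
Order 2 then 1:
  2 Syncope: [bizusfiy] → [bzsfy]
  1 Progressive Voicing Assimilation: [bzsfy] → [bzzvy]
  result: [bzzvy]

1 then 2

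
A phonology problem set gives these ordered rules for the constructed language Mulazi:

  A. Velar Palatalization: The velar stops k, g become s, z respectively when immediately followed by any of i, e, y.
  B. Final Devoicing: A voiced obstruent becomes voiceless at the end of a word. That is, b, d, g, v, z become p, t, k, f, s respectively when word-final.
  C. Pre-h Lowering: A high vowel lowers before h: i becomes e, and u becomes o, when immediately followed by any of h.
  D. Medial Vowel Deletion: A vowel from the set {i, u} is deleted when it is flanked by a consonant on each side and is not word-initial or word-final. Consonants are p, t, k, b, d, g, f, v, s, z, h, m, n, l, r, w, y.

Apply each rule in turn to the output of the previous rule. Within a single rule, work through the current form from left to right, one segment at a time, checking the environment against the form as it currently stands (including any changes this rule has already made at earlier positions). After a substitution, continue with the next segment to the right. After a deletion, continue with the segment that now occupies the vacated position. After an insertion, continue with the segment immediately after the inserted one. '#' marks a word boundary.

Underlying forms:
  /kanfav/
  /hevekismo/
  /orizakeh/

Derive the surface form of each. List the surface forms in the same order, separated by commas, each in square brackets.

/kanfav/:
  A Velar Palatalization: no change — [kanfav]
  B Final Devoicing: [kanfav] → [kanfaf]
  C Pre-h Lowering: no change — [kanfaf]
  D Medial Vowel Deletion: no change — [kanfaf]
/hevekismo/:
  A Velar Palatalization: [hevekismo] → [hevesismo]
  B Final Devoicing: no change — [hevesismo]
  C Pre-h Lowering: no change — [hevesismo]
  D Medial Vowel Deletion: [hevesismo] → [hevessmo]
/orizakeh/:
  A Velar Palatalization: [orizakeh] → [orizaseh]
  B Final Devoicing: no change — [orizaseh]
  C Pre-h Lowering: no change — [orizaseh]
  D Medial Vowel Deletion: [orizaseh] → [orzaseh]

[kanfaf], [hevessmo], [orzaseh]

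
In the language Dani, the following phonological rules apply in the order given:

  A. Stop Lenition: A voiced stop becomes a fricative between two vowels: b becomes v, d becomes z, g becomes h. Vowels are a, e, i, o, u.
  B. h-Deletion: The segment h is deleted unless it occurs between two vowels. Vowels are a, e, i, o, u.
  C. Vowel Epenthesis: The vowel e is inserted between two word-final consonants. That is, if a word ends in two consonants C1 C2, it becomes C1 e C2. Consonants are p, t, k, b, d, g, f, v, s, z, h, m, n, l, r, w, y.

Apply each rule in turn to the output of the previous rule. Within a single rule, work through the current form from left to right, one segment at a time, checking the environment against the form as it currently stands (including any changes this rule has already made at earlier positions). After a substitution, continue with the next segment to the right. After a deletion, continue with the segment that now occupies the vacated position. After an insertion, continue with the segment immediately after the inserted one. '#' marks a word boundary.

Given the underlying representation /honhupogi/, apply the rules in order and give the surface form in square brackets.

A Stop Lenition: [honhupogi] → [honhupohi]
B h-Deletion: [honhupohi] → [onupohi]
C Vowel Epenthesis: no change — [onupohi]

[onupohi]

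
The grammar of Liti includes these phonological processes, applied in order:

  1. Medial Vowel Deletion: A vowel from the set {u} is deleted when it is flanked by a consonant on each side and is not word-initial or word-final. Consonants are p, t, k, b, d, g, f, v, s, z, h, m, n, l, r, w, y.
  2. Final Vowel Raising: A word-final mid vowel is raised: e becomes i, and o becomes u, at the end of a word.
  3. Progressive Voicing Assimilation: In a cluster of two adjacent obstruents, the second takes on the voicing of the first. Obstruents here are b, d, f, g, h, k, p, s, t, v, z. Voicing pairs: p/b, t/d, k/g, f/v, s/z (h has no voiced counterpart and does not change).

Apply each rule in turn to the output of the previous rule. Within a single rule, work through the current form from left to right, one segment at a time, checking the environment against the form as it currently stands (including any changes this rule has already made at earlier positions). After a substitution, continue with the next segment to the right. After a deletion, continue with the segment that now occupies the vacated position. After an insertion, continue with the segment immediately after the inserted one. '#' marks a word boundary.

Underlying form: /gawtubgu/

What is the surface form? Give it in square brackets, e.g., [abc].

[gawtpku]

1 Medial Vowel Deletion: [gawtubgu] → [gawtbgu]
2 Final Vowel Raising: no change — [gawtbgu]
3 Progressive Voicing Assimilation: [gawtbgu] → [gawtpku]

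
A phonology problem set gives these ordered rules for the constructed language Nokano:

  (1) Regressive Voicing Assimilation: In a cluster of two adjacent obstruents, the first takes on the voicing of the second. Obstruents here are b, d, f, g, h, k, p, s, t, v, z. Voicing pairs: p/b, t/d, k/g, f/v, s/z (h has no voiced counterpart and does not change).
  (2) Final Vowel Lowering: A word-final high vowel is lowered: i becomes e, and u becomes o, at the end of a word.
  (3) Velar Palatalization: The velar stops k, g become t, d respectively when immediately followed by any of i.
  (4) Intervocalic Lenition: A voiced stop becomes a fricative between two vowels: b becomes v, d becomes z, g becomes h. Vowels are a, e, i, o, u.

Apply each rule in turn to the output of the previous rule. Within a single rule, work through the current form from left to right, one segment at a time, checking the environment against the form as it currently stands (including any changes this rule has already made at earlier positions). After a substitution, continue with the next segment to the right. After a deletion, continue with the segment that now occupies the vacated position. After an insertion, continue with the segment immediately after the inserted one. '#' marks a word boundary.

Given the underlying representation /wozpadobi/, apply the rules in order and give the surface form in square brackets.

(1) Regressive Voicing Assimilation: [wozpadobi] → [wospadobi]
(2) Final Vowel Lowering: [wospadobi] → [wospadobe]
(3) Velar Palatalization: no change — [wospadobe]
(4) Intervocalic Lenition: [wospadobe] → [wospazove]

[wospazove]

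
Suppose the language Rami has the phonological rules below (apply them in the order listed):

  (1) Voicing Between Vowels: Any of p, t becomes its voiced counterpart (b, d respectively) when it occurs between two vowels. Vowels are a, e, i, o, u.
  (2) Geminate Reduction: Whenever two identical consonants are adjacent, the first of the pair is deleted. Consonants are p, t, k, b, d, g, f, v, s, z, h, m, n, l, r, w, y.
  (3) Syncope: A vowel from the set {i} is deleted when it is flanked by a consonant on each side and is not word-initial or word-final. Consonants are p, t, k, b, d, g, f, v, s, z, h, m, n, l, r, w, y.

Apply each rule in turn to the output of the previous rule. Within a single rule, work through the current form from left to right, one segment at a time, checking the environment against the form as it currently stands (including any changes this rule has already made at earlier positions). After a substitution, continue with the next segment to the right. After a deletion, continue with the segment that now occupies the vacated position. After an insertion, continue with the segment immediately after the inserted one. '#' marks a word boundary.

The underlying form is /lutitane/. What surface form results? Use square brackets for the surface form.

(1) Voicing Between Vowels: [lutitane] → [ludidane]
(2) Geminate Reduction: no change — [ludidane]
(3) Syncope: [ludidane] → [luddane]

[luddane]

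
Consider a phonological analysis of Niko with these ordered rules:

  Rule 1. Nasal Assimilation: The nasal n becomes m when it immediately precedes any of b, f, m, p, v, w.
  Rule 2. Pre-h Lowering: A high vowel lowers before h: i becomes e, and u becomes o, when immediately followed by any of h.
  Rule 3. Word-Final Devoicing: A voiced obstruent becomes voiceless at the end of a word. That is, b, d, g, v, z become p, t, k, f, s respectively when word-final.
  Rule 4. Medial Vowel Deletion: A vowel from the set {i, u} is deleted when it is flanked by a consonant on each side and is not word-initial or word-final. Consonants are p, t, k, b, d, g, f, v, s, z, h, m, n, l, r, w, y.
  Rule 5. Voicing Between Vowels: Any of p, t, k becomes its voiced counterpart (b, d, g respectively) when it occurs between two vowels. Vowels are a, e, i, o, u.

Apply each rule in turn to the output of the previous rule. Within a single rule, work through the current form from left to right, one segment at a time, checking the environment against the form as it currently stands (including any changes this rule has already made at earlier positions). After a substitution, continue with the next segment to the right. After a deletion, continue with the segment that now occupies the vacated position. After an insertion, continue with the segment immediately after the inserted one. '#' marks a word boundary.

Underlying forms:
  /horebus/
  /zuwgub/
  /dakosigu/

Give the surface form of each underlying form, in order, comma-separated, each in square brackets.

[horebs], [zwgp], [dagosgu]

/horebus/:
  Rule 1 Nasal Assimilation: no change — [horebus]
  Rule 2 Pre-h Lowering: no change — [horebus]
  Rule 3 Word-Final Devoicing: no change — [horebus]
  Rule 4 Medial Vowel Deletion: [horebus] → [horebs]
  Rule 5 Voicing Between Vowels: no change — [horebs]
/zuwgub/:
  Rule 1 Nasal Assimilation: no change — [zuwgub]
  Rule 2 Pre-h Lowering: no change — [zuwgub]
  Rule 3 Word-Final Devoicing: [zuwgub] → [zuwgup]
  Rule 4 Medial Vowel Deletion: [zuwgup] → [zwgp]
  Rule 5 Voicing Between Vowels: no change — [zwgp]
/dakosigu/:
  Rule 1 Nasal Assimilation: no change — [dakosigu]
  Rule 2 Pre-h Lowering: no change — [dakosigu]
  Rule 3 Word-Final Devoicing: no change — [dakosigu]
  Rule 4 Medial Vowel Deletion: [dakosigu] → [dakosgu]
  Rule 5 Voicing Between Vowels: [dakosgu] → [dagosgu]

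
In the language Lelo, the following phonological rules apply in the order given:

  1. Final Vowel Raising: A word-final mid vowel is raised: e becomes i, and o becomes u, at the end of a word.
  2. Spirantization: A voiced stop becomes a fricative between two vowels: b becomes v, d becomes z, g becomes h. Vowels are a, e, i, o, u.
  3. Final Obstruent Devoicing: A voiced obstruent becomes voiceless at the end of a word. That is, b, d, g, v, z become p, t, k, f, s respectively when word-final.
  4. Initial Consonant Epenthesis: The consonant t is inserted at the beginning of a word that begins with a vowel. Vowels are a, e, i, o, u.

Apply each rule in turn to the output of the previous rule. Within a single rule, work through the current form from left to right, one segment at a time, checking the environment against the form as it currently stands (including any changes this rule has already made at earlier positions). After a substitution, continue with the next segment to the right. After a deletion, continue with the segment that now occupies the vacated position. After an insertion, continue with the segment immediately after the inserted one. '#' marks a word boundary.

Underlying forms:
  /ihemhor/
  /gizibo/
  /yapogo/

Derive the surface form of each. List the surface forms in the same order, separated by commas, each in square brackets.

/ihemhor/:
  1 Final Vowel Raising: no change — [ihemhor]
  2 Spirantization: no change — [ihemhor]
  3 Final Obstruent Devoicing: no change — [ihemhor]
  4 Initial Consonant Epenthesis: [ihemhor] → [tihemhor]
/gizibo/:
  1 Final Vowel Raising: [gizibo] → [gizibu]
  2 Spirantization: [gizibu] → [gizivu]
  3 Final Obstruent Devoicing: no change — [gizivu]
  4 Initial Consonant Epenthesis: no change — [gizivu]
/yapogo/:
  1 Final Vowel Raising: [yapogo] → [yapogu]
  2 Spirantization: [yapogu] → [yapohu]
  3 Final Obstruent Devoicing: no change — [yapohu]
  4 Initial Consonant Epenthesis: no change — [yapohu]

[tihemhor], [gizivu], [yapohu]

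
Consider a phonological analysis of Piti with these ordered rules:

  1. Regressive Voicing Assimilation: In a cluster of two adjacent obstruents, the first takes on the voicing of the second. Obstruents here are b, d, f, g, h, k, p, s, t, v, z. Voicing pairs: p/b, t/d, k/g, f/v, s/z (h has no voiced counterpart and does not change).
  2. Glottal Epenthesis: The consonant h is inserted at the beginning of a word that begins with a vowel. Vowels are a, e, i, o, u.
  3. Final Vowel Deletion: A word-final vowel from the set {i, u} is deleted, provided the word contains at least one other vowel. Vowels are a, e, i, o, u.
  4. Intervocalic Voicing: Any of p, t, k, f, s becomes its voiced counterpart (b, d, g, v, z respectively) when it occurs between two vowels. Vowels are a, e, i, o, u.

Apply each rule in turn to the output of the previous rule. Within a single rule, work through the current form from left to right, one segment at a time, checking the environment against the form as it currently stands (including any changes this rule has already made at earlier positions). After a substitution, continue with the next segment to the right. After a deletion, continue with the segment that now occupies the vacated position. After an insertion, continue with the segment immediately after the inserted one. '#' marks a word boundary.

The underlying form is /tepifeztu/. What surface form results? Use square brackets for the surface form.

[tebivest]

1 Regressive Voicing Assimilation: [tepifeztu] → [tepifestu]
2 Glottal Epenthesis: no change — [tepifestu]
3 Final Vowel Deletion: [tepifestu] → [tepifest]
4 Intervocalic Voicing: [tepifest] → [tebivest]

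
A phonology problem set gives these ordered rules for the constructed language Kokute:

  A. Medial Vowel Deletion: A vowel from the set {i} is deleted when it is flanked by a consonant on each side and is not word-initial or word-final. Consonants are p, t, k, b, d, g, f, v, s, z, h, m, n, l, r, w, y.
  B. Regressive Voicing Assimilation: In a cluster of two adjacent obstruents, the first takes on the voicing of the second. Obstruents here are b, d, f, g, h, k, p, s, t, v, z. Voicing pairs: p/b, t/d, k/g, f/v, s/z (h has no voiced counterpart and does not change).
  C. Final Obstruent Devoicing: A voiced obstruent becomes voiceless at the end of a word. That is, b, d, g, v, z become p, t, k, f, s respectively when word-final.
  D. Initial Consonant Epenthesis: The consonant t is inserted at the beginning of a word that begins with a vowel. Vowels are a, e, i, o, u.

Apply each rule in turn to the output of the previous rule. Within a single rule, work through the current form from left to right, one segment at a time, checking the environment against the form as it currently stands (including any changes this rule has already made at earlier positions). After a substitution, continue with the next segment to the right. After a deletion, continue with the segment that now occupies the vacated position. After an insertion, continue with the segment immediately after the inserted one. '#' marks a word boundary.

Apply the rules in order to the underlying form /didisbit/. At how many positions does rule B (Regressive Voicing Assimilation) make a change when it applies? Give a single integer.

3

A Medial Vowel Deletion: [didisbit] → [ddsbt]
B Regressive Voicing Assimilation: [ddsbt] → [dtzpt]
C Final Obstruent Devoicing: no change — [dtzpt]
D Initial Consonant Epenthesis: no change — [dtzpt]
Rule B changed 3 position(s).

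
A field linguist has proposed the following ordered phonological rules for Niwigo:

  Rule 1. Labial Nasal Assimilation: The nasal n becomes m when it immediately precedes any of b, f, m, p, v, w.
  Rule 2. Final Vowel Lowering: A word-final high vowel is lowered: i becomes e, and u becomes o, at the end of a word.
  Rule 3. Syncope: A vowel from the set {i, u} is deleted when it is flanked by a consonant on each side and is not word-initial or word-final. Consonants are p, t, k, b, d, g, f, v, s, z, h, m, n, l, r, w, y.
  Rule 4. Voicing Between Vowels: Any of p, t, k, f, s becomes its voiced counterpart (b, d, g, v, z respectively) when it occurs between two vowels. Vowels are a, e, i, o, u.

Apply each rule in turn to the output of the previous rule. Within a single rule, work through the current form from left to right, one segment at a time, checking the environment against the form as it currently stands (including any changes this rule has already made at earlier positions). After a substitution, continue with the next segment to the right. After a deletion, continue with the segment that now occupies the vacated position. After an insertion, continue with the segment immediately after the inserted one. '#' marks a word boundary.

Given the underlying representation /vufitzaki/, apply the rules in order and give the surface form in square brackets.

[vftzage]

Rule 1 Labial Nasal Assimilation: no change — [vufitzaki]
Rule 2 Final Vowel Lowering: [vufitzaki] → [vufitzake]
Rule 3 Syncope: [vufitzake] → [vftzake]
Rule 4 Voicing Between Vowels: [vftzake] → [vftzage]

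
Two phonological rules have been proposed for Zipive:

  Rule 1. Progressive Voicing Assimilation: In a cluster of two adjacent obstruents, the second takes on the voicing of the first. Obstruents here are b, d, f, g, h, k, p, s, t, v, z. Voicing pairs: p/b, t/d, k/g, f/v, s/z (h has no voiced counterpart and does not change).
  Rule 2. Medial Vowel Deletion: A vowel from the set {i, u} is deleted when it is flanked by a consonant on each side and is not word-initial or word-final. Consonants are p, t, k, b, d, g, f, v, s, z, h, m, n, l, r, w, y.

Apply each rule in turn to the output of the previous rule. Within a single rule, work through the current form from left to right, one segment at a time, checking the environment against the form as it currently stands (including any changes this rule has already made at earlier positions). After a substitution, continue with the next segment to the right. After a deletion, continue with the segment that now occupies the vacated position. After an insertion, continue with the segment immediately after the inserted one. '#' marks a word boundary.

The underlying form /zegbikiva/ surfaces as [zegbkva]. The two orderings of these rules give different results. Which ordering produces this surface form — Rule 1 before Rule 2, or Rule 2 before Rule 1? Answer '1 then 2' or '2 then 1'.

Order 1 then 2:
  1 Progressive Voicing Assimilation: no change — [zegbikiva]
  2 Medial Vowel Deletion: [zegbikiva] → [zegbkva]
  result: [zegbkva]
Order 2 then 1:
  2 Medial Vowel Deletion: [zegbikiva] → [zegbkva]
  1 Progressive Voicing Assimilation: [zegbkva] → [zegbgva]
  result: [zegbgva]

1 then 2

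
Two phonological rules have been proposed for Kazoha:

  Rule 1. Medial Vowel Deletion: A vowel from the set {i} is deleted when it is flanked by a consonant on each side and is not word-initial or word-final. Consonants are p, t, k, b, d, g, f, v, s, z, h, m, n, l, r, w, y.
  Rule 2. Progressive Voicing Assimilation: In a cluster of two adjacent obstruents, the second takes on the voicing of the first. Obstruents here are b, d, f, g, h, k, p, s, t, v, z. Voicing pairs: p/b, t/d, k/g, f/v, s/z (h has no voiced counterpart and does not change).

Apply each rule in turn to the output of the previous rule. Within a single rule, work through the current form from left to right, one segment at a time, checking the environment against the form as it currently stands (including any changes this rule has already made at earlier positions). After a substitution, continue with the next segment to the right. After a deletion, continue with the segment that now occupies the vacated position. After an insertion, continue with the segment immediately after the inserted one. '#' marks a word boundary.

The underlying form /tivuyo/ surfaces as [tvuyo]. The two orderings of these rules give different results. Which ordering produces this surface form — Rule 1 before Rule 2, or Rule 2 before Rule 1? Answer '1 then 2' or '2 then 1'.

2 then 1

Order 1 then 2:
  1 Medial Vowel Deletion: [tivuyo] → [tvuyo]
  2 Progressive Voicing Assimilation: [tvuyo] → [tfuyo]
  result: [tfuyo]
Order 2 then 1:
  2 Progressive Voicing Assimilation: no change — [tivuyo]
  1 Medial Vowel Deletion: [tivuyo] → [tvuyo]
  result: [tvuyo]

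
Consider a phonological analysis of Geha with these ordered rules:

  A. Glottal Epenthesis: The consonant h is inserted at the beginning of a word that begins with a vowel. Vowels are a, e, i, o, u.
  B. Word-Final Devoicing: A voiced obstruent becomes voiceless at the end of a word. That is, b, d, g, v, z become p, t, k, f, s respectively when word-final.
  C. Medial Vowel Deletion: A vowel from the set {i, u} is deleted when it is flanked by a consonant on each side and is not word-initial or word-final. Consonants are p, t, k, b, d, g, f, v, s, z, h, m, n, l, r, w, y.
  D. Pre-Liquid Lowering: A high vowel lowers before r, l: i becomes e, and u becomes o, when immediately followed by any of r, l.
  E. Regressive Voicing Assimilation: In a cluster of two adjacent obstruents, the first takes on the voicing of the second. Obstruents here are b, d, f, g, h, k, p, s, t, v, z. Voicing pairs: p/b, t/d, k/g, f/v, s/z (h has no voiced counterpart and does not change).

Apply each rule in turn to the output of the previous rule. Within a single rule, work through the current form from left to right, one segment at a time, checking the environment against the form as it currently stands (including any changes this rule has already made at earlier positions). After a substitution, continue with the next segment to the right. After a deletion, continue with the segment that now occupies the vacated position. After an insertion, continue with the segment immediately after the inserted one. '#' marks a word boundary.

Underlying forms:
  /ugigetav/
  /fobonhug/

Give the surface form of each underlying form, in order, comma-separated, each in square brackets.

/ugigetav/:
  A Glottal Epenthesis: [ugigetav] → [hugigetav]
  B Word-Final Devoicing: [hugigetav] → [hugigetaf]
  C Medial Vowel Deletion: [hugigetaf] → [hggetaf]
  D Pre-Liquid Lowering: no change — [hggetaf]
  E Regressive Voicing Assimilation: no change — [hggetaf]
/fobonhug/:
  A Glottal Epenthesis: no change — [fobonhug]
  B Word-Final Devoicing: [fobonhug] → [fobonhuk]
  C Medial Vowel Deletion: [fobonhuk] → [fobonhk]
  D Pre-Liquid Lowering: no change — [fobonhk]
  E Regressive Voicing Assimilation: no change — [fobonhk]

[hggetaf], [fobonhk]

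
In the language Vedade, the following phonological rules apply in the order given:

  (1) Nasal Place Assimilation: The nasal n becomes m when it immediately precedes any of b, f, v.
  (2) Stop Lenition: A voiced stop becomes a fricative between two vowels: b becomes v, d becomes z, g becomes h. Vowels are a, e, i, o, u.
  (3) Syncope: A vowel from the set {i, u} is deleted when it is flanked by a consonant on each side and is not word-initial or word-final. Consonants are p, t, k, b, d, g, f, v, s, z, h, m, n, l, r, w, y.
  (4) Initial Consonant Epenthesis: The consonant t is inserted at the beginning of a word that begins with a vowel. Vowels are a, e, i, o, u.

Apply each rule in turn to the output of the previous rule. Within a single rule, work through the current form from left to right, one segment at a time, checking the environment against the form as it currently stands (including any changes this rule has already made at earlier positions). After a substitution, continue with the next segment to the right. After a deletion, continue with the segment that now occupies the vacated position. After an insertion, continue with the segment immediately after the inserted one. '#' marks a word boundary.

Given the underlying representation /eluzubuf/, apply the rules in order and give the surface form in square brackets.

(1) Nasal Place Assimilation: no change — [eluzubuf]
(2) Stop Lenition: [eluzubuf] → [eluzuvuf]
(3) Syncope: [eluzuvuf] → [elzvf]
(4) Initial Consonant Epenthesis: [elzvf] → [telzvf]

[telzvf]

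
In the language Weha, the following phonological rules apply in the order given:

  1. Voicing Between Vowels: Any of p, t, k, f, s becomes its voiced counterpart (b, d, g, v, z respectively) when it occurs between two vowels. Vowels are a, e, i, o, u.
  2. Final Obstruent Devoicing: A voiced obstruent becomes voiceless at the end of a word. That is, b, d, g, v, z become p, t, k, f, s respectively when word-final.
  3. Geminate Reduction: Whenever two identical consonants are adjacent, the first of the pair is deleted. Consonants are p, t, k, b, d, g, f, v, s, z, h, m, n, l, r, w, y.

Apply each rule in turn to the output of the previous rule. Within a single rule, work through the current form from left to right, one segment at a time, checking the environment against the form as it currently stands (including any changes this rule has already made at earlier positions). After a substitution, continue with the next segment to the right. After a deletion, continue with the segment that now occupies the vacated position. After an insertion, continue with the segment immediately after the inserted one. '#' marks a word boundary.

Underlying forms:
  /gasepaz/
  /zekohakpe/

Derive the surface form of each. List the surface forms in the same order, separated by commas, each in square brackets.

/gasepaz/:
  1 Voicing Between Vowels: [gasepaz] → [gazebaz]
  2 Final Obstruent Devoicing: [gazebaz] → [gazebas]
  3 Geminate Reduction: no change — [gazebas]
/zekohakpe/:
  1 Voicing Between Vowels: [zekohakpe] → [zegohakpe]
  2 Final Obstruent Devoicing: no change — [zegohakpe]
  3 Geminate Reduction: no change — [zegohakpe]

[gazebas], [zegohakpe]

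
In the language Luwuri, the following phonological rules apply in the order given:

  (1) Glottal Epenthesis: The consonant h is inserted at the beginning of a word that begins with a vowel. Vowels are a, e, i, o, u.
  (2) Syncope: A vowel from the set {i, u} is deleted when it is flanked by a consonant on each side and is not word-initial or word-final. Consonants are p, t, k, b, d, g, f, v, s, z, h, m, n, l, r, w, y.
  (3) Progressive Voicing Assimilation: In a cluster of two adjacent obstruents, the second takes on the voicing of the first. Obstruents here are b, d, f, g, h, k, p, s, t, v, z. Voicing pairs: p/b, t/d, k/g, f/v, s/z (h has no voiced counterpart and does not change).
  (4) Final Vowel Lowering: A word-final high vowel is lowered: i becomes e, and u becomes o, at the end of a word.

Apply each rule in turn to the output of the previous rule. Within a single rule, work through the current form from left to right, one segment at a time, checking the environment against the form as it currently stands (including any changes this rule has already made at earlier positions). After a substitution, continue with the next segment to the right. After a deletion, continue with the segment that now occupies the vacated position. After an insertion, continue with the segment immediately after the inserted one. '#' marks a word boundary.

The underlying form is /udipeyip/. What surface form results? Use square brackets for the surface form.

(1) Glottal Epenthesis: [udipeyip] → [hudipeyip]
(2) Syncope: [hudipeyip] → [hdpeyp]
(3) Progressive Voicing Assimilation: [hdpeyp] → [htpeyp]
(4) Final Vowel Lowering: no change — [htpeyp]

[htpeyp]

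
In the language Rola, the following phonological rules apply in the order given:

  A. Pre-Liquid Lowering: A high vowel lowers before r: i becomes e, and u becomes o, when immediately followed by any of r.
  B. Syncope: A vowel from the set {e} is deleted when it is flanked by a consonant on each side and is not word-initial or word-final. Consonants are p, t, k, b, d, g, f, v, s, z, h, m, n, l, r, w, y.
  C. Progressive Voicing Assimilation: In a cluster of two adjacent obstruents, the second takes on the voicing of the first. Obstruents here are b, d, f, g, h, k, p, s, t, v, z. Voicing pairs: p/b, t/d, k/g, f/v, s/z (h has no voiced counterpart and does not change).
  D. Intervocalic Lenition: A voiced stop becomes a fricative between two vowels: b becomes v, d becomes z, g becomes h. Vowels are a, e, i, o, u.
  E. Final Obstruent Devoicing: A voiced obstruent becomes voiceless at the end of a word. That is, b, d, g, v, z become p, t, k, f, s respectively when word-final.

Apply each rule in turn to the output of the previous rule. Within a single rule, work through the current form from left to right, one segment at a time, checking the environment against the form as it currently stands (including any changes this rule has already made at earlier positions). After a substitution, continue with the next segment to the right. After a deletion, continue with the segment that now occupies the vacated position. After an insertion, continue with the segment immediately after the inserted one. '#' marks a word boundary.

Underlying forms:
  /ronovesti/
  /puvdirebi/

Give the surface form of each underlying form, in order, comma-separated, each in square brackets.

/ronovesti/:
  A Pre-Liquid Lowering: no change — [ronovesti]
  B Syncope: [ronovesti] → [ronovsti]
  C Progressive Voicing Assimilation: [ronovsti] → [ronovzdi]
  D Intervocalic Lenition: no change — [ronovzdi]
  E Final Obstruent Devoicing: no change — [ronovzdi]
/puvdirebi/:
  A Pre-Liquid Lowering: [puvdirebi] → [puvderebi]
  B Syncope: [puvderebi] → [puvdrbi]
  C Progressive Voicing Assimilation: no change — [puvdrbi]
  D Intervocalic Lenition: no change — [puvdrbi]
  E Final Obstruent Devoicing: no change — [puvdrbi]

[ronovzdi], [puvdrbi]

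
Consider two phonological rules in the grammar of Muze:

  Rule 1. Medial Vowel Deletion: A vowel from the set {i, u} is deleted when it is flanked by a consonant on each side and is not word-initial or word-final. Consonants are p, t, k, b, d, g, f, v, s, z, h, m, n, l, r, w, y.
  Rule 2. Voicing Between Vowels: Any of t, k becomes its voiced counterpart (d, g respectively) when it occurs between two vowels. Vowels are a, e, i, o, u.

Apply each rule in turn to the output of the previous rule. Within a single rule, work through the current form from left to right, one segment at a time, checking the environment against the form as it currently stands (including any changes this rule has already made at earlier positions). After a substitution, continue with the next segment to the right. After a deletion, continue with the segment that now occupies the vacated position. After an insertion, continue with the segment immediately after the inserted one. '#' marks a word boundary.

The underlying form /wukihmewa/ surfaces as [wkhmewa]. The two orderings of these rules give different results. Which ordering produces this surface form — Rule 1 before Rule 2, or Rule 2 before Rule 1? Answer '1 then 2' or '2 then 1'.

1 then 2

Order 1 then 2:
  1 Medial Vowel Deletion: [wukihmewa] → [wkhmewa]
  2 Voicing Between Vowels: no change — [wkhmewa]
  result: [wkhmewa]
Order 2 then 1:
  2 Voicing Between Vowels: [wukihmewa] → [wugihmewa]
  1 Medial Vowel Deletion: [wugihmewa] → [wghmewa]
  result: [wghmewa]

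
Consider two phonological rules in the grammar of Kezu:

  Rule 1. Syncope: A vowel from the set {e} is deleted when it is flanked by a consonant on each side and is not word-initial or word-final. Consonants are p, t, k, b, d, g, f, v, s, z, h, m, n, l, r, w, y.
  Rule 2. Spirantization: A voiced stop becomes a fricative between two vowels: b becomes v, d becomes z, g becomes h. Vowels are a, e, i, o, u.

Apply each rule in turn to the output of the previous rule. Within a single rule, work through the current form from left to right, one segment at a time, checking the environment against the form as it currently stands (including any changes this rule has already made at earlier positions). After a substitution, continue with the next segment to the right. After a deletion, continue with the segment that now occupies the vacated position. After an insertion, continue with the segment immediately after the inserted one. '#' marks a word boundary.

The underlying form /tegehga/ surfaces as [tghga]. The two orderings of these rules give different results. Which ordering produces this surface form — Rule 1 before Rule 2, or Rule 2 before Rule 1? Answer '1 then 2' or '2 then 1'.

Order 1 then 2:
  1 Syncope: [tegehga] → [tghga]
  2 Spirantization: no change — [tghga]
  result: [tghga]
Order 2 then 1:
  2 Spirantization: [tegehga] → [tehehga]
  1 Syncope: [tehehga] → [thhga]
  result: [thhga]

1 then 2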